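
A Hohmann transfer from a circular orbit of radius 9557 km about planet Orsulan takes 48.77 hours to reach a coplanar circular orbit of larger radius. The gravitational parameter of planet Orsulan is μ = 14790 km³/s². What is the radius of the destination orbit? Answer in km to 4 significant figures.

Transfer time t = 48.77 hours = 1.75572×10^5 s, and t = π√(a_t³/μ).
So a_t = (μ t²/π²)^(1/3) = (14790 × (1.75572×10^5)² / π²)^(1/3) = 35880.6 km.
Since a_t = (r₁ + r₂)/2, r₂ = 2a_t − r₁ = 2×35880.6 − 9557 = 62204.2 km.

r₂ = 62200 km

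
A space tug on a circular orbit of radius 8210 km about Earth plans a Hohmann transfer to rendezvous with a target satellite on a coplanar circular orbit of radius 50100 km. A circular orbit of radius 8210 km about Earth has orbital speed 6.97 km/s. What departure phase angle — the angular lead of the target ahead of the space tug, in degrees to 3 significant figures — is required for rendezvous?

From the circular-orbit relation v² = μ/r at r = 8210 km: μ = v²r = (6.97)² × 8210 = 3.98849×10^5 km³/s².
Transfer-ellipse semi-major axis a_t = (r₁ + r₂)/2 = (8210 + 50100)/2 = 29155 km.
Transfer time t = π√(a_t³/μ) = 24763.7 s.
The target's mean motion on its circular orbit is ω₂ = √(μ/r₂³) = 5.63181×10^-5 rad/s.
Angle swept by the target during transfer: ω₂·t = 1.39464 rad = 79.91°.
Arrival is 180° from departure on the ellipse, so φ = 180° − 79.91° = 100°.

φ = 100°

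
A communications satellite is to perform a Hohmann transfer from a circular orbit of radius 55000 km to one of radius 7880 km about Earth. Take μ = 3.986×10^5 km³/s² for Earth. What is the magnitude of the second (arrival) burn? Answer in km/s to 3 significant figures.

Semi-major axis of the transfer orbit: a_t = (55000 + 7880)/2 = 31440 km.
On the circular orbit at r = 7880 km, v_c = √(μ/r) = 7.112 km/s.
Transfer-orbit speed at the same r (vis-viva, a = a_t): v_t = √[μ(2/r − 1/a_t)] = 9.407 km/s.
Δv₂ = |v_t − v_c| = |9.407 − 7.112| = 2.295 km/s.

Δv₂ = 2.29 km/s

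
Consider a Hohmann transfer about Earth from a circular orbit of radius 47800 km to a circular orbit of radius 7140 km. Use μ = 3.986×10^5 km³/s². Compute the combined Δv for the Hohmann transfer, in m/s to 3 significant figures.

Δv = 3800 m/s

Semi-major axis of the transfer orbit: a_t = (47800 + 7140)/2 = 27470 km.
Circular speed at r₁: v₁ = √(μ/r₁) = √(3.986×10^5/47800) = 2.8877 km/s.
On the transfer ellipse at r₁, vis-viva gives v_a = √[μ(2/r₁ − 1/a_t)] = 1.4722 km/s.
First burn Δv₁ = |v_a − v₁| = 1.4155 km/s.
Circular speed at r₂: v₂ = √(μ/r₂) = 7.4717 km/s.
Transfer-orbit speed at r₂: v_p = √[μ(2/r₂ − 1/a_t)] = 9.8561 km/s.
Second burn Δv₂ = |v₂ − v_p| = 2.3844 km/s.
Total Δv = Δv₁ + Δv₂ = 3.800 km/s.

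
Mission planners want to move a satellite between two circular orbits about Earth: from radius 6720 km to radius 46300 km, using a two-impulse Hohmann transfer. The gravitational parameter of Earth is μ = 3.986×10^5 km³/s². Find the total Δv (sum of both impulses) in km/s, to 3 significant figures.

Transfer-ellipse semi-major axis a_t = (r₁ + r₂)/2 = (6720 + 46300)/2 = 26510 km.
Circular speed at r₁: v₁ = √(μ/r₁) = √(3.986×10^5/6720) = 7.701654 km/s.
On the transfer ellipse at r₁, vis-viva equation gives v_p = √[μ(2/r₁ − 1/a_t)] = 10.17817 km/s.
First burn Δv₁ = |v_p − v₁| = 2.4765 km/s.
Circular speed at r₂: v₂ = √(μ/r₂) = 2.93412 km/s.
Transfer-orbit speed at r₂: v_a = √[μ(2/r₂ − 1/a_t)] = 1.47726 km/s.
Second burn Δv₂ = |v₂ − v_a| = 1.4569 km/s.
Δv = Δv₁ + Δv₂ = 2.4765 + 1.4569 = 3.933 km/s.

Δv = 3.93 km/s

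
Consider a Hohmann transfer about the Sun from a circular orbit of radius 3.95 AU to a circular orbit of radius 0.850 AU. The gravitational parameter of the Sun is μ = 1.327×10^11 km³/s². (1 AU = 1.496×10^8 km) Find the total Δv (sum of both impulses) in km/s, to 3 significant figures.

In km: r₁ = 3.95 × 1.496×10^8 = 5.9092×10^8 km; r₂ = 0.850 × 1.496×10^8 = 1.2716×10^8 km.
Semi-major axis of the transfer orbit: a_t = (5.9092×10^8 + 1.2716×10^8)/2 = 3.5904×10^8 km.
Circular speed at r₁: v₁ = √(μ/r₁) = √(1.327×10^11/5.9092×10^8) = 14.985 km/s.
On the transfer ellipse at r₁, v² = μ(2/r − 1/a) gives v_a = √[μ(2/r₁ − 1/a_t)] = 8.9182 km/s.
First burn Δv₁ = |v_a − v₁| = 6.067 km/s.
At r₂, v₂ = √(μ/r₂) = 32.304 km/s.
Transfer-orbit speed at r₂: v_p = √[μ(2/r₂ − 1/a_t)] = 41.443 km/s.
Second burn Δv₂ = |v₂ − v_p| = 9.139 km/s.
Total Δv = Δv₁ + Δv₂ = 15.21 km/s.

Δv = 15.2 km/s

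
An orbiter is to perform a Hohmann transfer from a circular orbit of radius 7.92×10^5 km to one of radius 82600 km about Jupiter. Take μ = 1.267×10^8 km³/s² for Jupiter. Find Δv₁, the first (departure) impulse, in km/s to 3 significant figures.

Δv₁ = 7.15 km/s

Transfer-ellipse semi-major axis a_t = (r₁ + r₂)/2 = (7.920×10^5 + 82600)/2 = 4.373×10^5 km.
On the circular orbit at r = 7.920×10^5 km, v_c = √(μ/r) = 12.648 km/s.
Vis-viva on the transfer ellipse at r = 7.920×10^5 km gives v_t = √[μ(2/r − 1/a_t)] = 5.4970 km/s.
Δv₁ = |v_t − v_c| = |5.4970 − 12.648| = 7.151 km/s.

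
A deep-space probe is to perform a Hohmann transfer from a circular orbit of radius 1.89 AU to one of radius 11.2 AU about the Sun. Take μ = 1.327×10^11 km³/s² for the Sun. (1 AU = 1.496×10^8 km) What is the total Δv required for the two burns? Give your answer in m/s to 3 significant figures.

Δv = 10800 m/s

In km: r₁ = 1.89 × 1.496×10^8 = 2.82744×10^8 km; r₂ = 11.2 × 1.496×10^8 = 1.67552×10^9 km.
Semi-major axis of the transfer orbit: a_t = (2.82744×10^8 + 1.67552×10^9)/2 = 9.79132×10^8 km.
Circular speed at r₁: v₁ = √(μ/r₁) = √(1.327×10^11/2.82744×10^8) = 21.664 km/s.
On the transfer ellipse at r₁, v² = μ(2/r − 1/a) gives v_p = √[μ(2/r₁ − 1/a_t)] = 28.340 km/s.
First burn Δv₁ = |v_p − v₁| = 6.676 km/s.
Circular speed at r₂: v₂ = √(μ/r₂) = 8.899 km/s.
Transfer-orbit speed at r₂: v_a = √[μ(2/r₂ − 1/a_t)] = 4.782 km/s.
Second burn Δv₂ = |v₂ − v_a| = 4.117 km/s.
Total Δv = Δv₁ + Δv₂ = 10.79 km/s.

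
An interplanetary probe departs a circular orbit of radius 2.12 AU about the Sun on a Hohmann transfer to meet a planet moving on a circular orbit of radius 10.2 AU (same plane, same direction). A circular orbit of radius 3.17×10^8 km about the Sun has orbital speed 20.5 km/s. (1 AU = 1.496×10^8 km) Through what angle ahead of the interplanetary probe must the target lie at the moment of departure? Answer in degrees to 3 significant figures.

φ = 95.5°

From the circular-orbit relation v² = μ/r at r = 3.17×10^8 km: μ = v²r = (20.5)² × 3.17×10^8 = 1.33219×10^11 km³/s².
In km: r₁ = 2.12 × 1.496×10^8 = 3.17152×10^8 km; r₂ = 10.2 × 1.496×10^8 = 1.52592×10^9 km.
Transfer-ellipse semi-major axis a_t = (r₁ + r₂)/2 = (3.17152×10^8 + 1.52592×10^9)/2 = 9.21536×10^8 km.
The half-period of the transfer ellipse is t = π√(a_t³/μ) = 2.408×10^8 s.
The target's mean motion on its circular orbit is ω₂ = √(μ/r₂³) = 6.123×10^-9 rad/s.
Angle swept by the target during transfer: ω₂·t = 1.4744 rad = 84.48°.
The interplanetary probe traverses 180° on the transfer ellipse, so the target must lead by 180° − 84.48° = 95.5°.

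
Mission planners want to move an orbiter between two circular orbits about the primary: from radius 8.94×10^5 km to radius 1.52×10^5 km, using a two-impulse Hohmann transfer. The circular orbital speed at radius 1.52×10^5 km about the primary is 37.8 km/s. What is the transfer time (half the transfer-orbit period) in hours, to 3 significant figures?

From the circular-orbit relation v² = μ/r at r = 1.52×10^5 km: μ = v²r = (37.8)² × 1.52×10^5 = 2.17184×10^8 km³/s².
The Hohmann ellipse has a_t = (r₁ + r₂)/2 = 5.230×10^5 km.
Half the transfer-orbit period gives t = π√(a_t³/μ) = 80630 s.
Converting: 80630 s ÷ 3600 s/hour = 22.4 hours.

t = 22.4 hours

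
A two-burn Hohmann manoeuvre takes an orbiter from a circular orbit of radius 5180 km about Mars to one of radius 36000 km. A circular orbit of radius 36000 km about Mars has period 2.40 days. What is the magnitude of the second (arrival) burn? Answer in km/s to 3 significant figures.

Δv₂ = 0.544 km/s

From Kepler's third law T² = 4π²r³/μ at r = 36000 km, T = 2.40 days = 2.40 × 86400 s = 2.0736×10^5 s: μ = 4π²r³/T² = 42836.8 km³/s².
Semi-major axis of the transfer orbit: a_t = (5180 + 36000)/2 = 20590 km.
On the circular orbit at r = 36000 km, v_c = √(μ/r) = 1.0908 km/s.
Transfer-orbit speed at the same r (vis-viva, a = a_t): v_t = √[μ(2/r − 1/a_t)] = 0.54713 km/s.
Δv₂ = |v_t − v_c| = |0.54713 − 1.0908| = 0.5437 km/s.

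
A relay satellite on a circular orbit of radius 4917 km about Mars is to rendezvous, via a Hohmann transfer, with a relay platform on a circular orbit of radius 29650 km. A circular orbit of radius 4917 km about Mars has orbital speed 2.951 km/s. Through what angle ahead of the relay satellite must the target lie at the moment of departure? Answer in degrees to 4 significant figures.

From the circular-orbit relation v² = μ/r at r = 4917 km: μ = v²r = (2.951)² × 4917 = 42819.2 km³/s².
Transfer-ellipse semi-major axis a_t = (r₁ + r₂)/2 = (4917 + 29650)/2 = 17283.5 km.
The half-period of the transfer ellipse is t = π√(a_t³/μ) = 34497 s.
The target's mean motion on its circular orbit is ω₂ = √(μ/r₂³) = 4.0531×10^-5 rad/s.
Angle swept by the target during transfer: ω₂·t = 1.3982 rad = 80.11°.
Arrival is 180° from departure on the ellipse, so φ = 180° − 80.11° = 99.89°.

φ = 99.89°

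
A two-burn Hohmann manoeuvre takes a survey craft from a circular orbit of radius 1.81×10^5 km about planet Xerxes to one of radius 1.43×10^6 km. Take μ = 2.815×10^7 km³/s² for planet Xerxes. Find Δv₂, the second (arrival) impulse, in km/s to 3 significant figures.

The Hohmann ellipse has a_t = (r₁ + r₂)/2 = 8.055×10^5 km.
On the circular orbit at r = 1.430×10^6 km, v_c = √(μ/r) = 4.437 km/s.
Transfer-orbit speed at the same r (vis-viva, a = a_t): v_t = √[μ(2/r − 1/a_t)] = 2.103 km/s.
Δv₂ = |v_t − v_c| = |2.103 − 4.437| = 2.334 km/s.

Δv₂ = 2.33 km/s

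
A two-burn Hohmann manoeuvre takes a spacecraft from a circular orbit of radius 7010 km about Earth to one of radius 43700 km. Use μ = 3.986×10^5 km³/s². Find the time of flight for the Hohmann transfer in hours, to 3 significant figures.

t = 5.58 hours

The Hohmann ellipse has a_t = (r₁ + r₂)/2 = 25355 km.
Half the transfer-orbit period gives t = π√(a_t³/μ) = 20090 s.
Converting: 20090 s ÷ 3600 s/hour = 5.58 hours.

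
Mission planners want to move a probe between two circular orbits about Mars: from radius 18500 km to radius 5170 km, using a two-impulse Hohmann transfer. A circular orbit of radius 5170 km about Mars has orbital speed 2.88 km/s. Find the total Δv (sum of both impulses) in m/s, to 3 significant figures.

Δv = 1240 m/s

From the circular-orbit relation v² = μ/r at r = 5170 km: μ = v²r = (2.88)² × 5170 = 42882.0 km³/s².
Transfer-ellipse semi-major axis a_t = (r₁ + r₂)/2 = (18500 + 5170)/2 = 11835 km.
At r₁ the circular-orbit speed is v₁ = √(μ/r₁) = 1.5225 km/s.
On the transfer ellipse at r₁, v² = μ(2/r − 1/a) gives v_a = √[μ(2/r₁ − 1/a_t)] = 1.0063 km/s.
First burn Δv₁ = |v_a − v₁| = 0.5162 km/s.
At r₂, v₂ = √(μ/r₂) = 2.8800 km/s.
Transfer-orbit speed at r₂: v_p = √[μ(2/r₂ − 1/a_t)] = 3.6008 km/s.
Second burn Δv₂ = |v₂ − v_p| = 0.7208 km/s.
Δv = Δv₁ + Δv₂ = 0.5162 + 0.7208 = 1.237 km/s.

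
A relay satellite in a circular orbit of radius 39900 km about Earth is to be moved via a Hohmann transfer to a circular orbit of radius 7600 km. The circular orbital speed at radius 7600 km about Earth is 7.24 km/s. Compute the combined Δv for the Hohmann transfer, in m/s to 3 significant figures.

Δv = 3520 m/s

From the circular-orbit relation v² = μ/r at r = 7600 km: μ = v²r = (7.24)² × 7600 = 3.98374×10^5 km³/s².
The Hohmann ellipse has a_t = (r₁ + r₂)/2 = 23750 km.
Circular speed at r₁: v₁ = √(μ/r₁) = √(3.98374×10^5/39900) = 3.1598 km/s.
On the transfer ellipse at r₁, v² = μ(2/r − 1/a) gives v_a = √[μ(2/r₁ − 1/a_t)] = 1.7875 km/s.
First burn Δv₁ = |v_a − v₁| = 1.372 km/s.
Circular speed at r₂: v₂ = √(μ/r₂) = 7.240 km/s.
Transfer-orbit speed at r₂: v_p = √[μ(2/r₂ − 1/a_t)] = 9.384 km/s.
Second burn Δv₂ = |v₂ − v_p| = 2.144 km/s.
Δv = Δv₁ + Δv₂ = 1.372 + 2.144 = 3.516 km/s.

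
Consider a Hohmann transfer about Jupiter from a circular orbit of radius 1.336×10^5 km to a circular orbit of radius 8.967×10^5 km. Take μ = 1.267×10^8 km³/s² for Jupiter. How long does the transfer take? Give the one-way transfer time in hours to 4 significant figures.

t = 28.67 hours

Transfer-ellipse semi-major axis a_t = (r₁ + r₂)/2 = (1.336×10^5 + 8.967×10^5)/2 = 5.1515×10^5 km.
By Kepler's third law the transfer-orbit period is T = 2π√(a_t³/μ), so t = T/2 = 1.032×10^5 s.
Converting: 1.032×10^5 s ÷ 3600 s/hour = 28.67 hours.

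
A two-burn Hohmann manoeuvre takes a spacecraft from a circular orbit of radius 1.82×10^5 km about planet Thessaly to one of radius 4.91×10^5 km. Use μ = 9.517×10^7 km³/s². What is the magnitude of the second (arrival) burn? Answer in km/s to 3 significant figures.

Δv₂ = 3.68 km/s

The Hohmann ellipse has a_t = (r₁ + r₂)/2 = 3.365×10^5 km.
On the circular orbit at r = 4.910×10^5 km, v_c = √(μ/r) = 13.922 km/s.
Transfer-orbit speed at the same r (vis-viva, a = a_t): v_t = √[μ(2/r − 1/a_t)] = 10.239 km/s.
Δv₂ = |v_t − v_c| = |10.239 − 13.922| = 3.683 km/s.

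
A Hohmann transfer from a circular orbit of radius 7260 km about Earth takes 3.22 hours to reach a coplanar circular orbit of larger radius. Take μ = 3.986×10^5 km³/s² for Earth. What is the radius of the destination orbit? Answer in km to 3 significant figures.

Transfer time t = 3.22 hours = 11592 s, and t = π√(a_t³/μ).
So a_t = (μ t²/π²)^(1/3) = (3.986×10^5 × (11592)² / π²)^(1/3) = 17573 km.
Since a_t = (r₁ + r₂)/2, r₂ = 2a_t − r₁ = 2×17573 − 7260 = 27886 km.

r₂ = 27900 km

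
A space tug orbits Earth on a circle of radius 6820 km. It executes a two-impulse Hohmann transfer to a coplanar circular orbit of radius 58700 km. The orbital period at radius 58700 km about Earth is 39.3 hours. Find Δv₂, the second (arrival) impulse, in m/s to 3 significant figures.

Δv₂ = 1420 m/s

From Kepler's third law T² = 4π²r³/μ at r = 58700 km, T = 39.3 hours = 39.3 × 3600 s = 1.4148×10^5 s: μ = 4π²r³/T² = 3.98918×10^5 km³/s².
The Hohmann ellipse has a_t = (r₁ + r₂)/2 = 32760 km.
On the circular orbit at r = 58700 km, v_c = √(μ/r) = 2.60689 km/s.
Transfer-orbit speed at the same r (vis-viva, a = a_t): v_t = √[μ(2/r − 1/a_t)] = 1.18944 km/s.
Δv₂ = |v_t − v_c| = |1.18944 − 2.60689| = 1.417 km/s.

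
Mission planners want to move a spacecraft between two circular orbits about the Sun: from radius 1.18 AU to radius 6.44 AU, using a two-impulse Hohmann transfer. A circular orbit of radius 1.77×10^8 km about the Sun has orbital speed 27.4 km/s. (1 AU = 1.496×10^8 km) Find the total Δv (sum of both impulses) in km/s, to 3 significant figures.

From the circular-orbit relation v² = μ/r at r = 1.77×10^8 km: μ = v²r = (27.4)² × 1.77×10^8 = 1.32885×10^11 km³/s².
In km: r₁ = 1.18 × 1.496×10^8 = 1.76528×10^8 km; r₂ = 6.44 × 1.496×10^8 = 9.63424×10^8 km.
Semi-major axis of the transfer orbit: a_t = (1.76528×10^8 + 9.63424×10^8)/2 = 5.69976×10^8 km.
At r₁ the circular-orbit speed is v₁ = √(μ/r₁) = 27.437 km/s.
On the transfer ellipse at r₁, v² = μ(2/r − 1/a) gives v_p = √[μ(2/r₁ − 1/a_t)] = 35.671 km/s.
First burn Δv₁ = |v_p − v₁| = 8.234 km/s.
At r₂, v₂ = √(μ/r₂) = 11.744 km/s.
Transfer-orbit speed at r₂: v_a = √[μ(2/r₂ − 1/a_t)] = 6.5359 km/s.
Second burn Δv₂ = |v₂ − v_a| = 5.208 km/s.
Total Δv = Δv₁ + Δv₂ = 13.44 km/s.

Δv = 13.4 km/s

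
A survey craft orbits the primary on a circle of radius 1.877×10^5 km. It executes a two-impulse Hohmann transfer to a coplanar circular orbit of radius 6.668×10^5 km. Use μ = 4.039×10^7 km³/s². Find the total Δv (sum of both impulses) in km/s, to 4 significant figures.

Semi-major axis of the transfer orbit: a_t = (1.877×10^5 + 6.668×10^5)/2 = 4.2725×10^5 km.
Circular speed at r₁: v₁ = √(μ/r₁) = √(4.039×10^7/1.877×10^5) = 14.669 km/s.
Transfer-orbit speed at r₁ (v² = μ(2/r − 1/a)): v_p = √[μ(2/r₁ − 1/a_t)] = 18.326 km/s.
First burn Δv₁ = |v_p − v₁| = 3.657 km/s.
Circular speed at r₂: v₂ = √(μ/r₂) = 7.783 km/s.
Transfer-orbit speed at r₂: v_a = √[μ(2/r₂ − 1/a_t)] = 5.159 km/s.
Second burn Δv₂ = |v₂ − v_a| = 2.624 km/s.
Δv = Δv₁ + Δv₂ = 3.657 + 2.624 = 6.281 km/s.

Δv = 6.281 km/s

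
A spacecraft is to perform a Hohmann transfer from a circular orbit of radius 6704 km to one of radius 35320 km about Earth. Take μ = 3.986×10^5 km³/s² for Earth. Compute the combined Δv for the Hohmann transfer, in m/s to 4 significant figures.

Δv = 3748 m/s

Semi-major axis of the transfer orbit: a_t = (6704 + 35320)/2 = 21012 km.
At r₁ the circular-orbit speed is v₁ = √(μ/r₁) = 7.711 km/s.
On the transfer ellipse at r₁, vis-viva equation gives v_p = √[μ(2/r₁ − 1/a_t)] = 9.997 km/s.
First burn Δv₁ = |v_p − v₁| = 2.286 km/s.
At r₂, v₂ = √(μ/r₂) = 3.3594 km/s.
Transfer-orbit speed at r₂: v_a = √[μ(2/r₂ − 1/a_t)] = 1.8975 km/s.
Second burn Δv₂ = |v₂ − v_a| = 1.462 km/s.
Δv = Δv₁ + Δv₂ = 2.286 + 1.462 = 3.748 km/s.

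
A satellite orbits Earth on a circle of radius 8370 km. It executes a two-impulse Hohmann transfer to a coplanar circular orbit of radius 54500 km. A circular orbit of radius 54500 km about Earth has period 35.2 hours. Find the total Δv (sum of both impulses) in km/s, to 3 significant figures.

From Kepler's third law T² = 4π²r³/μ at r = 54500 km, T = 35.2 hours = 35.2 × 3600 s = 1.2672×10^5 s: μ = 4π²r³/T² = 3.97978×10^5 km³/s².
Transfer-ellipse semi-major axis a_t = (r₁ + r₂)/2 = (8370 + 54500)/2 = 31435 km.
At r₁ the circular-orbit speed is v₁ = √(μ/r₁) = 6.8955 km/s.
On the transfer ellipse at r₁, v² = μ(2/r − 1/a) gives v_p = √[μ(2/r₁ − 1/a_t)] = 9.0794 km/s.
First burn Δv₁ = |v_p − v₁| = 2.184 km/s.
Circular speed at r₂: v₂ = √(μ/r₂) = 2.702 km/s.
Transfer-orbit speed at r₂: v_a = √[μ(2/r₂ − 1/a_t)] = 1.394 km/s.
Second burn Δv₂ = |v₂ − v_a| = 1.308 km/s.
Total Δv = Δv₁ + Δv₂ = 3.492 km/s.

Δv = 3.49 km/s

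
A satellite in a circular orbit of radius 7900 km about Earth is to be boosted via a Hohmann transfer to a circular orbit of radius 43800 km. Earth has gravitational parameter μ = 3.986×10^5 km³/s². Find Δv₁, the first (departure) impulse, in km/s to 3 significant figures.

Semi-major axis of the transfer orbit: a_t = (7900 + 43800)/2 = 25850 km.
On the circular orbit at r = 7900 km, v_c = √(μ/r) = 7.103 km/s.
Transfer-orbit speed at the same r (vis-viva, a = a_t): v_t = √[μ(2/r − 1/a_t)] = 9.246 km/s.
Δv₁ = |v_t − v_c| = |9.246 − 7.103| = 2.143 km/s.

Δv₁ = 2.14 km/s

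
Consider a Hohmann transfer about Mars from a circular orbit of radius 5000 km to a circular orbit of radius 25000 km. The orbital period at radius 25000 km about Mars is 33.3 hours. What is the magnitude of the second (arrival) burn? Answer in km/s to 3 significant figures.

Δv₂ = 0.554 km/s

From Kepler's third law T² = 4π²r³/μ at r = 25000 km, T = 33.3 hours = 33.3 × 3600 s = 1.1988×10^5 s: μ = 4π²r³/T² = 42922.6 km³/s².
The Hohmann ellipse has a_t = (r₁ + r₂)/2 = 15000 km.
Circular speed at r = 25000 km: v_c = √(μ/r) = 1.3103 km/s.
Transfer-orbit speed at the same r (vis-viva, a = a_t): v_t = √[μ(2/r − 1/a_t)] = 0.75651 km/s.
Δv₂ = |v_t − v_c| = |0.75651 − 1.3103| = 0.5538 km/s.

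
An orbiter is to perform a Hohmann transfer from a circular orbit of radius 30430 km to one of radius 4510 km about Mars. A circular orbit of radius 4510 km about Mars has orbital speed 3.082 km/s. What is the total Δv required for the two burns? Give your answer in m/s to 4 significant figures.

Δv = 1569 m/s

From the circular-orbit relation v² = μ/r at r = 4510 km: μ = v²r = (3.082)² × 4510 = 42839.2 km³/s².
The Hohmann ellipse has a_t = (r₁ + r₂)/2 = 17470 km.
At r₁ the circular-orbit speed is v₁ = √(μ/r₁) = 1.18651 km/s.
On the transfer ellipse at r₁, vis-viva equation gives v_a = √[μ(2/r₁ − 1/a_t)] = 0.602853 km/s.
First burn Δv₁ = |v_a − v₁| = 0.5837 km/s.
At r₂, v₂ = √(μ/r₂) = 3.0820 km/s.
Transfer-orbit speed at r₂: v_p = √[μ(2/r₂ − 1/a_t)] = 4.0676 km/s.
Second burn Δv₂ = |v₂ − v_p| = 0.9856 km/s.
Δv = Δv₁ + Δv₂ = 0.5837 + 0.9856 = 1.569 km/s.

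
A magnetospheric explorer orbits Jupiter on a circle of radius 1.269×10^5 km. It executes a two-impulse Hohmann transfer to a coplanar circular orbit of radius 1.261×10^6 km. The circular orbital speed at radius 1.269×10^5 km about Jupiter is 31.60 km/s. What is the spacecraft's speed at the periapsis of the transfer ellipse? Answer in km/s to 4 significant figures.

From the circular-orbit relation v² = μ/r at r = 1.269×10^5 km: μ = v²r = (31.60)² × 1.269×10^5 = 1.26717×10^8 km³/s².
Semi-major axis of the transfer orbit: a_t = (1.269×10^5 + 1.261×10^6)/2 = 6.9395×10^5 km.
At periapsis, r = 1.269×10^5 km.
From the vis-viva equation, v = √[μ(2/r − 1/a_t)] = 42.60 km/s.

v = 42.60 km/s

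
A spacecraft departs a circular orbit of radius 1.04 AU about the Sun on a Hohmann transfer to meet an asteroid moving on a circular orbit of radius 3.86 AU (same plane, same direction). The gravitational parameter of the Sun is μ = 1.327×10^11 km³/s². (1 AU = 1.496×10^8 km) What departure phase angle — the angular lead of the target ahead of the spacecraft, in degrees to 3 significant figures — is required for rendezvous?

φ = 89.0°

In km: r₁ = 1.04 × 1.496×10^8 = 1.55584×10^8 km; r₂ = 3.86 × 1.496×10^8 = 5.77456×10^8 km.
The Hohmann ellipse has a_t = (r₁ + r₂)/2 = 3.6652×10^8 km.
Transfer time t = π√(a_t³/μ) = 6.0515×10^7 s.
The target's mean motion on its circular orbit is ω₂ = √(μ/r₂³) = 2.6252×10^-8 rad/s.
Angle swept by the target during transfer: ω₂·t = 1.5886 rad = 91.02°.
Arrival is 180° from departure on the ellipse, so φ = 180° − 91.02° = 89.0°.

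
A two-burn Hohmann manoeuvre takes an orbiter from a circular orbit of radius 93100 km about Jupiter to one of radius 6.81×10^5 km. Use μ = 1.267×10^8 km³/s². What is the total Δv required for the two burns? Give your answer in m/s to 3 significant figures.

Transfer-ellipse semi-major axis a_t = (r₁ + r₂)/2 = (93100 + 6.810×10^5)/2 = 3.8705×10^5 km.
Circular speed at r₁: v₁ = √(μ/r₁) = √(1.267×10^8/93100) = 36.89 km/s.
Transfer-orbit speed at r₁ (v² = μ(2/r − 1/a)): v_p = √[μ(2/r₁ − 1/a_t)] = 48.93 km/s.
First burn Δv₁ = |v_p − v₁| = 12.04 km/s.
Circular speed at r₂: v₂ = √(μ/r₂) = 13.64 km/s.
Transfer-orbit speed at r₂: v_a = √[μ(2/r₂ − 1/a_t)] = 6.690 km/s.
Second burn Δv₂ = |v₂ − v_a| = 6.950 km/s.
Total Δv = Δv₁ + Δv₂ = 18.99 km/s.

Δv = 19000 m/s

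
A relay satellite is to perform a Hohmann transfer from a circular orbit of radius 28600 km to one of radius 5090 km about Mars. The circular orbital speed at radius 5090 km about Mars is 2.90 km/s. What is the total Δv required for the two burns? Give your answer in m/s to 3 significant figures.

From the circular-orbit relation v² = μ/r at r = 5090 km: μ = v²r = (2.90)² × 5090 = 42806.9 km³/s².
The Hohmann ellipse has a_t = (r₁ + r₂)/2 = 16845 km.
Circular speed at r₁: v₁ = √(μ/r₁) = √(42806.9/28600) = 1.2234 km/s.
Transfer-orbit speed at r₁ (vis-viva): v_a = √[μ(2/r₁ − 1/a_t)] = 0.67251 km/s.
First burn Δv₁ = |v_a − v₁| = 0.5509 km/s.
Circular speed at r₂: v₂ = √(μ/r₂) = 2.9000 km/s.
Transfer-orbit speed at r₂: v_p = √[μ(2/r₂ − 1/a_t)] = 3.7787 km/s.
Second burn Δv₂ = |v₂ − v_p| = 0.8787 km/s.
Δv = Δv₁ + Δv₂ = 0.5509 + 0.8787 = 1.430 km/s.

Δv = 1430 m/s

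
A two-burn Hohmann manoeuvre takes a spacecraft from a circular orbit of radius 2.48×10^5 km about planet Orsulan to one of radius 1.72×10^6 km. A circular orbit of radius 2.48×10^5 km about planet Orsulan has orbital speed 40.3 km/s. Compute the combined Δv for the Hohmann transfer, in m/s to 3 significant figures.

From the circular-orbit relation v² = μ/r at r = 2.48×10^5 km: μ = v²r = (40.3)² × 2.48×10^5 = 4.02774×10^8 km³/s².
Semi-major axis of the transfer orbit: a_t = (2.480×10^5 + 1.720×10^6)/2 = 9.840×10^5 km.
At r₁ the circular-orbit speed is v₁ = √(μ/r₁) = 40.30 km/s.
On the transfer ellipse at r₁, vis-viva equation gives v_p = √[μ(2/r₁ − 1/a_t)] = 53.28 km/s.
First burn Δv₁ = |v_p − v₁| = 12.98 km/s.
At r₂, v₂ = √(μ/r₂) = 15.3027 km/s.
Transfer-orbit speed at r₂: v_a = √[μ(2/r₂ − 1/a_t)] = 7.68237 km/s.
Second burn Δv₂ = |v₂ − v_a| = 7.620 km/s.
Δv = Δv₁ + Δv₂ = 12.98 + 7.620 = 20.60 km/s.

Δv = 20600 m/s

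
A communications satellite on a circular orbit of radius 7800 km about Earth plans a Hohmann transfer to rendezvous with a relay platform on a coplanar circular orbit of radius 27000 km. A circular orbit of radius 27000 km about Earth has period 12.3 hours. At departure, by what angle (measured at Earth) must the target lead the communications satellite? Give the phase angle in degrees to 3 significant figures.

φ = 86.9°

From Kepler's third law T² = 4π²r³/μ at r = 27000 km, T = 12.3 hours = 12.3 × 3600 s = 44280 s: μ = 4π²r³/T² = 3.96311×10^5 km³/s².
Transfer-ellipse semi-major axis a_t = (r₁ + r₂)/2 = (7800 + 27000)/2 = 17400 km.
The half-period of the transfer ellipse is t = π√(a_t³/μ) = 11454 s.
The target's mean motion on its circular orbit is ω₂ = √(μ/r₂³) = 1.4190×10^-4 rad/s.
Angle swept by the target during transfer: ω₂·t = 1.6253 rad = 93.12°.
The communications satellite traverses 180° on the transfer ellipse, so the target must lead by 180° − 93.12° = 86.9°.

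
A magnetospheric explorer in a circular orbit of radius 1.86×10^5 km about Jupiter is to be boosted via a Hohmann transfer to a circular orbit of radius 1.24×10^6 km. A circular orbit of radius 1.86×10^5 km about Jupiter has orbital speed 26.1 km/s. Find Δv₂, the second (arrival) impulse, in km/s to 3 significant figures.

From the circular-orbit relation v² = μ/r at r = 1.86×10^5 km: μ = v²r = (26.1)² × 1.86×10^5 = 1.26705×10^8 km³/s².
The Hohmann ellipse has a_t = (r₁ + r₂)/2 = 7.130×10^5 km.
On the circular orbit at r = 1.240×10^6 km, v_c = √(μ/r) = 10.1085 km/s.
Transfer-orbit speed at the same r (vis-viva, a = a_t): v_t = √[μ(2/r − 1/a_t)] = 5.16295 km/s.
Δv₂ = |v_t − v_c| = |5.16295 − 10.1085| = 4.946 km/s.

Δv₂ = 4.95 km/s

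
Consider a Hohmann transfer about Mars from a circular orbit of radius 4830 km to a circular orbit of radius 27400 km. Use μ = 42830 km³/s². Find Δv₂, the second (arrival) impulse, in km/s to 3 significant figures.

Δv₂ = 0.566 km/s

Transfer-ellipse semi-major axis a_t = (r₁ + r₂)/2 = (4830 + 27400)/2 = 16115 km.
On the circular orbit at r = 27400 km, v_c = √(μ/r) = 1.2503 km/s.
Vis-viva on the transfer ellipse at r = 27400 km gives v_t = √[μ(2/r − 1/a_t)] = 0.68447 km/s.
Δv₂ = |v_t − v_c| = |0.68447 − 1.2503| = 0.5658 km/s.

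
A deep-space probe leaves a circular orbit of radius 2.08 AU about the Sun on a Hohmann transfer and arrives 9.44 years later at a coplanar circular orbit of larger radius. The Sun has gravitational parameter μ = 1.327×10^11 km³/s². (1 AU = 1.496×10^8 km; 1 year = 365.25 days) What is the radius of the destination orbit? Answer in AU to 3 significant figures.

r₂ = 12.1 AU

In km: r₁ = 2.08 × 1.496×10^8 = 3.11168×10^8 km.
Transfer time t = 9.44 years × 365.25 × 86400 s = 2.97903744×10^8 s, and t = π√(a_t³/μ).
So a_t = (μ t²/π²)^(1/3) = (1.327×10^11 × (2.97903744×10^8)² / π²)^(1/3) = 1.0607×10^9 km.
Since a_t = (r₁ + r₂)/2, r₂ = 2a_t − r₁ = 2×1.0607×10^9 − 3.11168×10^8 = 1.810232×10^9 km.
In AU: r₂ = 1.810232×10^9 / 1.496×10^8 = 12.1 AU.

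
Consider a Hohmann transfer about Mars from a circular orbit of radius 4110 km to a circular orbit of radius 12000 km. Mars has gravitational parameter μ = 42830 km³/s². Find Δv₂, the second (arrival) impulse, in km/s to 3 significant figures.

Transfer-ellipse semi-major axis a_t = (r₁ + r₂)/2 = (4110 + 12000)/2 = 8055 km.
Circular speed at r = 12000 km: v_c = √(μ/r) = 1.8892 km/s.
Transfer-orbit speed at the same r (vis-viva, a = a_t): v_t = √[μ(2/r − 1/a_t)] = 1.3495 km/s.
Δv₂ = |v_t − v_c| = |1.3495 − 1.8892| = 0.5397 km/s.

Δv₂ = 0.540 km/s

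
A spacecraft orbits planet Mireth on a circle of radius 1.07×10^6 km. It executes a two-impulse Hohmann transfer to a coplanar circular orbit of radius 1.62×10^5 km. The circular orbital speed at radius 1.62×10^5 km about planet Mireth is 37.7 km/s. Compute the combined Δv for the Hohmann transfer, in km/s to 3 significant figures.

Δv = 19.1 km/s

From the circular-orbit relation v² = μ/r at r = 1.62×10^5 km: μ = v²r = (37.7)² × 1.62×10^5 = 2.30249×10^8 km³/s².
The Hohmann ellipse has a_t = (r₁ + r₂)/2 = 6.160×10^5 km.
Circular speed at r₁: v₁ = √(μ/r₁) = √(2.30249×10^8/1.070×10^6) = 14.6692 km/s.
On the transfer ellipse at r₁, vis-viva gives v_a = √[μ(2/r₁ − 1/a_t)] = 7.52271 km/s.
First burn Δv₁ = |v_a − v₁| = 7.1465 km/s.
At r₂, v₂ = √(μ/r₂) = 37.700 km/s.
Transfer-orbit speed at r₂: v_p = √[μ(2/r₂ − 1/a_t)] = 49.687 km/s.
Second burn Δv₂ = |v₂ − v_p| = 11.987 km/s.
Δv = Δv₁ + Δv₂ = 7.1465 + 11.987 = 19.13 km/s.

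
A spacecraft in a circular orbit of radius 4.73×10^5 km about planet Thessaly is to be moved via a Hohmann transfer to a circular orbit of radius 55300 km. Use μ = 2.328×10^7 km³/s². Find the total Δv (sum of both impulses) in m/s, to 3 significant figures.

Δv = 10700 m/s

Semi-major axis of the transfer orbit: a_t = (4.730×10^5 + 55300)/2 = 2.6415×10^5 km.
Circular speed at r₁: v₁ = √(μ/r₁) = √(2.328×10^7/4.730×10^5) = 7.016 km/s.
On the transfer ellipse at r₁, vis-viva equation gives v_a = √[μ(2/r₁ − 1/a_t)] = 3.210 km/s.
First burn Δv₁ = |v_a − v₁| = 3.806 km/s.
Circular speed at r₂: v₂ = √(μ/r₂) = 20.518 km/s.
Transfer-orbit speed at r₂: v_p = √[μ(2/r₂ − 1/a_t)] = 27.456 km/s.
Second burn Δv₂ = |v₂ − v_p| = 6.938 km/s.
Total Δv = Δv₁ + Δv₂ = 10.74 km/s.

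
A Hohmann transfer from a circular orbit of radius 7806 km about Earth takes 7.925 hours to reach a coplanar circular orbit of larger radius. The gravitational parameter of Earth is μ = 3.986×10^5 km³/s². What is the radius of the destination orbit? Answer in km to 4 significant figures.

r₂ = 56260 km

Transfer time t = 7.925 hours = 28530 s, and t = π√(a_t³/μ).
So a_t = (μ t²/π²)^(1/3) = (3.986×10^5 × (28530)² / π²)^(1/3) = 32034 km.
Since a_t = (r₁ + r₂)/2, r₂ = 2a_t − r₁ = 2×32034 − 7806 = 56262 km.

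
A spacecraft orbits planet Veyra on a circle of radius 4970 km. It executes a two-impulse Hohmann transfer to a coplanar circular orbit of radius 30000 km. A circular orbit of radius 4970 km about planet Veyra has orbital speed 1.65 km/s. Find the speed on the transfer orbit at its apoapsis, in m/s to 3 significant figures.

v = 358 m/s

From the circular-orbit relation v² = μ/r at r = 4970 km: μ = v²r = (1.65)² × 4970 = 13530.8 km³/s².
Transfer-ellipse semi-major axis a_t = (r₁ + r₂)/2 = (4970 + 30000)/2 = 17485 km.
The apoapsis of the transfer ellipse is at r = 30000 km.
Vis-viva: v = √[μ(2/r − 1/a_t)] = √[13530.8 × (2/30000 − 1/17485)] = 0.3581 km/s.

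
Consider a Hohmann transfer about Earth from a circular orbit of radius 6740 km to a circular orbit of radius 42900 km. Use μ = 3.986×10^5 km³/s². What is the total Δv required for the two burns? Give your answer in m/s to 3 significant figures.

The Hohmann ellipse has a_t = (r₁ + r₂)/2 = 24820 km.
Circular speed at r₁: v₁ = √(μ/r₁) = √(3.986×10^5/6740) = 7.690 km/s.
Transfer-orbit speed at r₁ (vis-viva): v_p = √[μ(2/r₁ − 1/a_t)] = 10.11 km/s.
First burn Δv₁ = |v_p − v₁| = 2.420 km/s.
At r₂, v₂ = √(μ/r₂) = 3.048 km/s.
Transfer-orbit speed at r₂: v_a = √[μ(2/r₂ − 1/a_t)] = 1.588 km/s.
Second burn Δv₂ = |v₂ − v_a| = 1.460 km/s.
Δv = Δv₁ + Δv₂ = 2.420 + 1.460 = 3.880 km/s.

Δv = 3880 m/s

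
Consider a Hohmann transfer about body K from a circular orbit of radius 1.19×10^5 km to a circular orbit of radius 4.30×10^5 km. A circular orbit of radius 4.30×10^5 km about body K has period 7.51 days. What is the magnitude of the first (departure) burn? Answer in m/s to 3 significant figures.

From Kepler's third law T² = 4π²r³/μ at r = 4.30×10^5 km, T = 7.51 days = 7.51 × 86400 s = 6.48864×10^5 s: μ = 4π²r³/T² = 7.45517×10^6 km³/s².
Semi-major axis of the transfer orbit: a_t = (1.190×10^5 + 4.300×10^5)/2 = 2.745×10^5 km.
Circular speed at r = 1.190×10^5 km: v_c = √(μ/r) = 7.915 km/s.
Vis-viva on the transfer ellipse at r = 1.190×10^5 km gives v_t = √[μ(2/r − 1/a_t)] = 9.906 km/s.
Δv₁ = |v_t − v_c| = |9.906 − 7.915| = 1.991 km/s.

Δv₁ = 1990 m/s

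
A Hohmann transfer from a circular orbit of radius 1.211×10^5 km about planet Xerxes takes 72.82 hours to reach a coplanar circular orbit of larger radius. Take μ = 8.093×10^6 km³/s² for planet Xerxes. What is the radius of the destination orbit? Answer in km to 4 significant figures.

r₂ = 6.457×10^5 km

Transfer time t = 72.82 hours = 2.62152×10^5 s, and t = π√(a_t³/μ).
So a_t = (μ t²/π²)^(1/3) = (8.093×10^6 × (2.62152×10^5)² / π²)^(1/3) = 3.8339×10^5 km.
Since a_t = (r₁ + r₂)/2, r₂ = 2a_t − r₁ = 2×3.8339×10^5 − 1.211×10^5 = 6.4568×10^5 km.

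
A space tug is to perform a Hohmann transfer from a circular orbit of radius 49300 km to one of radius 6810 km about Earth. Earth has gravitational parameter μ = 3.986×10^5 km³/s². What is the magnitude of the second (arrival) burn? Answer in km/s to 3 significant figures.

Δv₂ = 2.49 km/s

Transfer-ellipse semi-major axis a_t = (r₁ + r₂)/2 = (49300 + 6810)/2 = 28055 km.
Circular speed at r = 6810 km: v_c = √(μ/r) = 7.6506 km/s.
Transfer-orbit speed at the same r (vis-viva, a = a_t): v_t = √[μ(2/r − 1/a_t)] = 10.142 km/s.
Δv₂ = |v_t − v_c| = |10.142 − 7.6506| = 2.491 km/s.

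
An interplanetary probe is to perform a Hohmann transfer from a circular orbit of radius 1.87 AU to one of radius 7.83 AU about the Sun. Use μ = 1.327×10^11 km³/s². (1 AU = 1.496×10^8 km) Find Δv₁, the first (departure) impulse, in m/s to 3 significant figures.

Δv₁ = 5890 m/s

In km: r₁ = 1.87 × 1.496×10^8 = 2.79752×10^8 km; r₂ = 7.83 × 1.496×10^8 = 1.171368×10^9 km.
The Hohmann ellipse has a_t = (r₁ + r₂)/2 = 7.2556×10^8 km.
Circular speed at r = 2.79752×10^8 km: v_c = √(μ/r) = 21.7795 km/s.
Vis-viva on the transfer ellipse at r = 2.79752×10^8 km gives v_t = √[μ(2/r − 1/a_t)] = 27.6732 km/s.
Δv₁ = |v_t − v_c| = |27.6732 − 21.7795| = 5.894 km/s.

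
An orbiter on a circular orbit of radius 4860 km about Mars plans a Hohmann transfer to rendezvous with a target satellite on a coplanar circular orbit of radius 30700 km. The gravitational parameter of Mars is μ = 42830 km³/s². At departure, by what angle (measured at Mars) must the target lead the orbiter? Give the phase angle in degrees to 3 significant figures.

φ = 101°

Semi-major axis of the transfer orbit: a_t = (4860 + 30700)/2 = 17780 km.
Transfer time t = π√(a_t³/μ) = 35989 s.
Target angular speed ω₂ = √(μ/r₂³) = 3.8474×10^-5 rad/s.
Angle swept by the target during transfer: ω₂·t = 1.3846 rad = 79.33°.
The orbiter traverses 180° on the transfer ellipse, so the target must lead by 180° − 79.33° = 101°.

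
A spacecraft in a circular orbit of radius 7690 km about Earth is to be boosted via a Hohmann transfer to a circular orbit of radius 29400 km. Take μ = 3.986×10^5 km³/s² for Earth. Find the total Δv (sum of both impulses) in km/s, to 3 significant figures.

Transfer-ellipse semi-major axis a_t = (r₁ + r₂)/2 = (7690 + 29400)/2 = 18545 km.
Circular speed at r₁: v₁ = √(μ/r₁) = √(3.986×10^5/7690) = 7.200 km/s.
On the transfer ellipse at r₁, vis-viva gives v_p = √[μ(2/r₁ − 1/a_t)] = 9.065 km/s.
First burn Δv₁ = |v_p − v₁| = 1.865 km/s.
At r₂, v₂ = √(μ/r₂) = 3.682 km/s.
Transfer-orbit speed at r₂: v_a = √[μ(2/r₂ − 1/a_t)] = 2.371 km/s.
Second burn Δv₂ = |v₂ − v_a| = 1.311 km/s.
Δv = Δv₁ + Δv₂ = 1.865 + 1.311 = 3.176 km/s.

Δv = 3.18 km/s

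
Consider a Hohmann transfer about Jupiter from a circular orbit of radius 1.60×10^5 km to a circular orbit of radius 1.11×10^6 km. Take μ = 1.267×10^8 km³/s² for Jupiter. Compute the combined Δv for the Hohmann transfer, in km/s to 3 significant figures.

Transfer-ellipse semi-major axis a_t = (r₁ + r₂)/2 = (1.600×10^5 + 1.110×10^6)/2 = 6.350×10^5 km.
Circular speed at r₁: v₁ = √(μ/r₁) = √(1.267×10^8/1.600×10^5) = 28.140 km/s.
On the transfer ellipse at r₁, vis-viva gives v_p = √[μ(2/r₁ − 1/a_t)] = 37.205 km/s.
First burn Δv₁ = |v_p − v₁| = 9.065 km/s.
Circular speed at r₂: v₂ = √(μ/r₂) = 10.684 km/s.
Transfer-orbit speed at r₂: v_a = √[μ(2/r₂ − 1/a_t)] = 5.3629 km/s.
Second burn Δv₂ = |v₂ − v_a| = 5.321 km/s.
Δv = Δv₁ + Δv₂ = 9.065 + 5.321 = 14.39 km/s.

Δv = 14.4 km/s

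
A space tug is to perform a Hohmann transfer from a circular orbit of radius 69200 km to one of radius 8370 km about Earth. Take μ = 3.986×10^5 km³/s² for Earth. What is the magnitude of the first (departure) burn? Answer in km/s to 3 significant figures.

Δv₁ = 1.29 km/s

Semi-major axis of the transfer orbit: a_t = (69200 + 8370)/2 = 38785 km.
On the circular orbit at r = 69200 km, v_c = √(μ/r) = 2.400 km/s.
Vis-viva on the transfer ellipse at r = 69200 km gives v_t = √[μ(2/r − 1/a_t)] = 1.115 km/s.
Δv₁ = |v_t − v_c| = |1.115 − 2.400| = 1.285 km/s.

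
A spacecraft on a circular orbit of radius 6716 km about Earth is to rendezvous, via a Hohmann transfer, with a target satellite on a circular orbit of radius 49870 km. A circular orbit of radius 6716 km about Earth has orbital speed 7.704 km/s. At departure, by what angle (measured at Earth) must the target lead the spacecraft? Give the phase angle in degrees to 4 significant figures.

φ = 103.1°

From the circular-orbit relation v² = μ/r at r = 6716 km: μ = v²r = (7.704)² × 6716 = 3.98605×10^5 km³/s².
Semi-major axis of the transfer orbit: a_t = (6716 + 49870)/2 = 28293 km.
The half-period of the transfer ellipse is t = π√(a_t³/μ) = 23681 s.
Target angular speed ω₂ = √(μ/r₂³) = 5.6691×10^-5 rad/s.
Angle swept by the target during transfer: ω₂·t = 1.3425 rad = 76.92°.
Arrival is 180° from departure on the ellipse, so φ = 180° − 76.92° = 103.1°.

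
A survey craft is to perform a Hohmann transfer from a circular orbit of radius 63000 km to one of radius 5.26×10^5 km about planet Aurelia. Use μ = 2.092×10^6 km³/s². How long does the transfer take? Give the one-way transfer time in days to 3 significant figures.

Transfer-ellipse semi-major axis a_t = (r₁ + r₂)/2 = (63000 + 5.260×10^5)/2 = 2.945×10^5 km.
Half the transfer-orbit period gives t = π√(a_t³/μ) = 3.471×10^5 s.
Converting: 3.471×10^5 s ÷ 86400 s/day = 4.02 days.

t = 4.02 days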